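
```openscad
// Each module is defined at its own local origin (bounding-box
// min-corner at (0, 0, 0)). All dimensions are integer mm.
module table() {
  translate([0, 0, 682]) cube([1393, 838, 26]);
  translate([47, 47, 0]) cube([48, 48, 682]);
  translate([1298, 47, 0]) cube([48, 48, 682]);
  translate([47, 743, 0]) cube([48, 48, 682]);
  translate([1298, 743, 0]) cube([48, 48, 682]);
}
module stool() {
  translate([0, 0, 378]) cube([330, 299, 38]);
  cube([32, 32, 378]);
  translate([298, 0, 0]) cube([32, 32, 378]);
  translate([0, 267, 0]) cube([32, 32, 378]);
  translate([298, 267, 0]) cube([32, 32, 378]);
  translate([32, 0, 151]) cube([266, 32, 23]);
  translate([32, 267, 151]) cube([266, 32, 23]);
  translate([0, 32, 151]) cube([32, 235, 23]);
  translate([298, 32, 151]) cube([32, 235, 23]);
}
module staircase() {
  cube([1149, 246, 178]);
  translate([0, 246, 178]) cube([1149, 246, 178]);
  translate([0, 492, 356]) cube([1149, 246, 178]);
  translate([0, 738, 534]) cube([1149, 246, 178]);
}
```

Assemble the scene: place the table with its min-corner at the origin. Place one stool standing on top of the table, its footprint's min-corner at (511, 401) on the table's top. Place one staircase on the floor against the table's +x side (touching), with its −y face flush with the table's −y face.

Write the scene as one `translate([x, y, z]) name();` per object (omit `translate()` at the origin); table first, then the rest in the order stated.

table();
translate([511, 401, 708]) stool();
translate([1393, 0, 0]) staircase();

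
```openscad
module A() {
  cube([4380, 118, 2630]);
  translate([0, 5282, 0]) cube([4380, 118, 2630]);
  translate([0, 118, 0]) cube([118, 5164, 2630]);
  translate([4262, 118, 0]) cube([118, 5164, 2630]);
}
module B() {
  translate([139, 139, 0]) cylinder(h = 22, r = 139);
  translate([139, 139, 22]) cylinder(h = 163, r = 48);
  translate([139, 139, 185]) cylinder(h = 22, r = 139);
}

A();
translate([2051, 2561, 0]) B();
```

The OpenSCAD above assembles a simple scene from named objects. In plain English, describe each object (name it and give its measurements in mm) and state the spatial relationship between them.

A is a box-shaped house frame (walls only): outside footprint 4380×5400 mm, wall height 2630 mm, wall thickness 118 mm. The two y-facing walls run the full x-width; the two x-facing walls fit between the inner faces of the y-facing walls.

B is a spool: two coaxial disc flanges of radius 139 mm and thickness 22 mm, joined by a core cylinder of radius 48 mm and height 163 mm. The lower flange rests on z = 0 and the three cylinders share a vertical axis.

The spool sits inside the house frame, centred.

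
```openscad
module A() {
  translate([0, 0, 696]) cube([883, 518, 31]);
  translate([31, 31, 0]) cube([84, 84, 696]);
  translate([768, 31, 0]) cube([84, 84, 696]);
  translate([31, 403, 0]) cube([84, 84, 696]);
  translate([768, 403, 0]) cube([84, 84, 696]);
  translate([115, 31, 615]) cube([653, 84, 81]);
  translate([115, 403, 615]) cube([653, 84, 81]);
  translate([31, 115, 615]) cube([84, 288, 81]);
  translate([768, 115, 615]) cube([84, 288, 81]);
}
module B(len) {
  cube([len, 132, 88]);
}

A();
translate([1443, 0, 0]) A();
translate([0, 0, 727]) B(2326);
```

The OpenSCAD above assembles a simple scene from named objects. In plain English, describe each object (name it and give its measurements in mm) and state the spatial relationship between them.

A is a table with a 883×518 mm rectangular top, 31 mm thick, top surface at z = 727 mm, supported by four 84×84 mm square legs, each inset 31 mm from the nearest pair of top edges, running from the floor. Four apron rails, 84 mm thick and 81 mm tall, run between adjacent legs with their top edges flush with the underside of the top and their outer faces flush with the legs' outer faces.

B is a rectangular beam 2326 mm long (x), 132 mm deep (y), 88 mm thick (z).

The beam spans the tops of two tables placed 560 mm apart, resting at z = 727 mm.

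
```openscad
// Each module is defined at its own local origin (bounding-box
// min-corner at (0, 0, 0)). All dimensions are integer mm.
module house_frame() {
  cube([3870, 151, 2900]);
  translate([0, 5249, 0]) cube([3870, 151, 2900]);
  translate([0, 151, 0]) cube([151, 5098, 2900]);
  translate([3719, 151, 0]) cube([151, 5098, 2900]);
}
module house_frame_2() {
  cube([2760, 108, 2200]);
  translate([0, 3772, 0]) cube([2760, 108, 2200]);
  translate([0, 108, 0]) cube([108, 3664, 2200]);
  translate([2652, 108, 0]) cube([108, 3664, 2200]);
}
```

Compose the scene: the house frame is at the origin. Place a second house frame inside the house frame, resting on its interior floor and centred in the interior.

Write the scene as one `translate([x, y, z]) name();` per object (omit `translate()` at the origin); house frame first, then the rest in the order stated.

house_frame();
translate([555, 760, 0]) house_frame_2();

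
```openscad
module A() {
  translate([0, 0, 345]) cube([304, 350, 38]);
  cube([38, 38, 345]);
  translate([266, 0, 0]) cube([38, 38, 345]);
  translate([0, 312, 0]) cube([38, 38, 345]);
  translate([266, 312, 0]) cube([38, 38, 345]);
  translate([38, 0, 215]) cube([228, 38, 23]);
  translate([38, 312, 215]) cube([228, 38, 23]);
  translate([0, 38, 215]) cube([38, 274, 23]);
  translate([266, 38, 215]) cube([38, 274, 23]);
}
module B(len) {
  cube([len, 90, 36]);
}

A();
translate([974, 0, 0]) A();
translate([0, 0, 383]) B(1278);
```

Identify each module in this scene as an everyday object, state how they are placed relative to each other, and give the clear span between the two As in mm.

A is a stool. B is a beam. A beam spans the tops of two stools. The clear span between the two stools is 670 mm.

Second stool starts at x = 974; first ends at x = 304; clear span = 974 − 304 = 670 mm.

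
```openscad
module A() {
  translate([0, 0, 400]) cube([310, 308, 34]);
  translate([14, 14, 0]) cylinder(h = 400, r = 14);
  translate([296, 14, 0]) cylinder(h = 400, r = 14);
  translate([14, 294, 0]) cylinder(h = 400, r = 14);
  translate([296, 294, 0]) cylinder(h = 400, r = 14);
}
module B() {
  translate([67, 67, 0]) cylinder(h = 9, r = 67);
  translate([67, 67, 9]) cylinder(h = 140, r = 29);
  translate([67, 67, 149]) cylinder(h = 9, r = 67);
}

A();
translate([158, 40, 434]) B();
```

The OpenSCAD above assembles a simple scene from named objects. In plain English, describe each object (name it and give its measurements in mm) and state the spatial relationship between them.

A is a four-legged stool. The seat is a 310×308×34 mm slab whose top surface is at z = 434 mm; four round legs, each 28 mm in diameter, run from the floor (z = 0) to the underside of the seat, each leg's axis is inset half a diameter from the nearest pair of seat edges (so the leg's bounding box is flush with the corner).

B is a spool: two coaxial disc flanges of radius 67 mm and thickness 9 mm, joined by a core cylinder of radius 29 mm and height 140 mm. The lower flange rests on z = 0 and the three cylinders share a vertical axis.

The spool is on top of the stool.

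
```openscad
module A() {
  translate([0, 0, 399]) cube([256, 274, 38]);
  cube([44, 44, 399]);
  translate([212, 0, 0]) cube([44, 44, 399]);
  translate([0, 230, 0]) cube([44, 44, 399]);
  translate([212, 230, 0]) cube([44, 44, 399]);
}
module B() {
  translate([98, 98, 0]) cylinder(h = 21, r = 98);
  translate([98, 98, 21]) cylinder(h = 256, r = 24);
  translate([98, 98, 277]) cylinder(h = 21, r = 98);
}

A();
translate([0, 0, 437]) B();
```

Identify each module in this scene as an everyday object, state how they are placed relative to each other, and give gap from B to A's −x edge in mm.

The spool's min-x is at 0; the stool's min-x is 0; gap = 0 mm.

A is a stool. B is a spool. The spool is on top of the stool. The gap from the spool to the stool's −x edge is 0 mm.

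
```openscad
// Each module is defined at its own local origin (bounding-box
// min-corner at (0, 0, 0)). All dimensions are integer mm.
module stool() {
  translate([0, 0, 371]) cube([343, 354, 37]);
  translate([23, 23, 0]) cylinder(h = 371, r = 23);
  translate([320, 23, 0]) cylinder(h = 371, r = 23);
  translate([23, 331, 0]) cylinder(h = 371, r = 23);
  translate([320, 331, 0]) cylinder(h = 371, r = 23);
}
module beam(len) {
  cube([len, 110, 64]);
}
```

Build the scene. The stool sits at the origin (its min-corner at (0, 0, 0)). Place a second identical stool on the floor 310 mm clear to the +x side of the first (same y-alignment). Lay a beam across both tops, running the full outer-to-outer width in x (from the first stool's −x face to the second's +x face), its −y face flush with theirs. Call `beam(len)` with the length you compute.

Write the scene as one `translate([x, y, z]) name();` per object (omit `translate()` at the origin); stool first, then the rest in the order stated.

stool();
translate([653, 0, 0]) stool();
translate([0, 0, 408]) beam(996);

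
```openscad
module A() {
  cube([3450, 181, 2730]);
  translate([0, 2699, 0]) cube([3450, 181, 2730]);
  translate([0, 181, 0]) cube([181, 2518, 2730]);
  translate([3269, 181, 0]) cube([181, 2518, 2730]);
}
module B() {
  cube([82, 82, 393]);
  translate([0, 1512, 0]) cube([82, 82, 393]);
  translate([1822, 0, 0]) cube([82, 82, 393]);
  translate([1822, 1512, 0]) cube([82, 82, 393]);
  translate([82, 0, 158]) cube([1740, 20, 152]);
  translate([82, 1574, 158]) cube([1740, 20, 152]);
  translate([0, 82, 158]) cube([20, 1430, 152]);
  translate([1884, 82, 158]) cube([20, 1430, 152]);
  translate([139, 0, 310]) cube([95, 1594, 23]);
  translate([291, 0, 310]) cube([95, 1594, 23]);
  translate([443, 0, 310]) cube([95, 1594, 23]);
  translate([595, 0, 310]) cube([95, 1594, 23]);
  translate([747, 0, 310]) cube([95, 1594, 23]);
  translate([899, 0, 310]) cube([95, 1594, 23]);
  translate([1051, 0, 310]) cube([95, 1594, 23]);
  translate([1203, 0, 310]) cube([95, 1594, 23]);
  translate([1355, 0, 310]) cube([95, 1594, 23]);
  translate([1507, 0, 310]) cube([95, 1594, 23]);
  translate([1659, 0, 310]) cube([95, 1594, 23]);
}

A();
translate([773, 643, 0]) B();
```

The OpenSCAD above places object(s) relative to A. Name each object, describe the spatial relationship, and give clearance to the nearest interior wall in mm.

Clearances: x = 592, y = 462; minimum 462 mm.

A is a house frame. B is a bed frame. The bed frame sits inside the house frame, centred. The clearance to the nearest interior wall is 462 mm.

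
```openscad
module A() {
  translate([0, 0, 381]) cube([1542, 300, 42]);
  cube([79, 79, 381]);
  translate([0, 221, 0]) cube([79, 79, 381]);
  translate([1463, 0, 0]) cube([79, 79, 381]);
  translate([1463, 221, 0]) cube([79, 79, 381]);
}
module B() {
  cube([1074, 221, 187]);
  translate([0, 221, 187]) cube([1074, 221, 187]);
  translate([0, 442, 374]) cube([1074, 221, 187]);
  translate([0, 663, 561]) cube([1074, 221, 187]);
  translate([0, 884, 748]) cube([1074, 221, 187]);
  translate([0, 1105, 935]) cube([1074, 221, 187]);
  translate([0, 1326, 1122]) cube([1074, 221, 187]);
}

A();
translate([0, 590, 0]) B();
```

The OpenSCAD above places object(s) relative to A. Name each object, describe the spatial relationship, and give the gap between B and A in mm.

A is a bench. B is a staircase. The staircase is on the floor beside the bench on its +y side. The gap between the staircase and the bench is 290 mm.

The staircase's nearest face is 290 mm from the bench's +y face.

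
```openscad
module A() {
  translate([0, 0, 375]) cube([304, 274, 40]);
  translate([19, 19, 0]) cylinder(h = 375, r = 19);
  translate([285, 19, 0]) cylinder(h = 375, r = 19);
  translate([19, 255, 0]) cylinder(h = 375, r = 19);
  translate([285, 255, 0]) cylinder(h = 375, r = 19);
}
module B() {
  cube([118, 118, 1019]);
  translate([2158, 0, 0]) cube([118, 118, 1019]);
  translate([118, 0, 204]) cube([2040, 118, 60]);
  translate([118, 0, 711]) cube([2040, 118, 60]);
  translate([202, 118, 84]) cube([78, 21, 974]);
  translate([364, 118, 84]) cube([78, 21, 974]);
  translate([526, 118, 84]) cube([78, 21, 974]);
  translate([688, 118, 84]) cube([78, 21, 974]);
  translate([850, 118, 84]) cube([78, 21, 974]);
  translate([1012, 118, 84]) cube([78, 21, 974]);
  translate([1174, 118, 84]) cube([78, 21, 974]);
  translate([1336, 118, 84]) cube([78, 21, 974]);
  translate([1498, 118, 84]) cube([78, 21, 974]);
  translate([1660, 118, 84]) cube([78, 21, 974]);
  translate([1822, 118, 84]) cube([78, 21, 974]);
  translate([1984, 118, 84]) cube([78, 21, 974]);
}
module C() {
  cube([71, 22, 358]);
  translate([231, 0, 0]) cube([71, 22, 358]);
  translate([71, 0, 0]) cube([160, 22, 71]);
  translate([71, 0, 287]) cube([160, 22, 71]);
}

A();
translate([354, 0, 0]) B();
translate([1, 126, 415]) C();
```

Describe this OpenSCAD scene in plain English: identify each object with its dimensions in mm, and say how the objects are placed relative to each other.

A is a four-legged stool. The seat is a 304×274×40 mm slab whose top surface is at z = 415 mm; four round legs, each 38 mm in diameter, run from the floor (z = 0) to the underside of the seat, each leg's axis is inset half a diameter from the nearest pair of seat edges (so the leg's bounding box is flush with the corner).

B is a fence section. Two 118×118 mm posts, 1019 mm tall, stand on the floor with a clear span of 2040 mm between their inner faces. Two horizontal rails of 118×60 mm section span the gap between the posts with their undersides at z = 204 mm and z = 711 mm, flush with the posts' −y face. 12 pickets, each 78 mm wide, 21 mm thick and 974 mm tall, are fixed to the +y face of the rails with their bottoms at z = 84 mm, evenly spaced across the span with equal gaps (rounded down to the nearest mm) at the −x end and between each pair — any rounding remainder accumulates at the +x end.

C is a picture frame with a 160×216 mm rectangular opening (x by z) and a uniform 71 mm border on every side. Frame depth is 22 mm along y. It is built from two vertical stiles running the full outside height and two horizontal rails spanning the gap between the stiles.

The fence section is on the floor beside the stool on its +x side. The picture frame is on top of the stool, centred.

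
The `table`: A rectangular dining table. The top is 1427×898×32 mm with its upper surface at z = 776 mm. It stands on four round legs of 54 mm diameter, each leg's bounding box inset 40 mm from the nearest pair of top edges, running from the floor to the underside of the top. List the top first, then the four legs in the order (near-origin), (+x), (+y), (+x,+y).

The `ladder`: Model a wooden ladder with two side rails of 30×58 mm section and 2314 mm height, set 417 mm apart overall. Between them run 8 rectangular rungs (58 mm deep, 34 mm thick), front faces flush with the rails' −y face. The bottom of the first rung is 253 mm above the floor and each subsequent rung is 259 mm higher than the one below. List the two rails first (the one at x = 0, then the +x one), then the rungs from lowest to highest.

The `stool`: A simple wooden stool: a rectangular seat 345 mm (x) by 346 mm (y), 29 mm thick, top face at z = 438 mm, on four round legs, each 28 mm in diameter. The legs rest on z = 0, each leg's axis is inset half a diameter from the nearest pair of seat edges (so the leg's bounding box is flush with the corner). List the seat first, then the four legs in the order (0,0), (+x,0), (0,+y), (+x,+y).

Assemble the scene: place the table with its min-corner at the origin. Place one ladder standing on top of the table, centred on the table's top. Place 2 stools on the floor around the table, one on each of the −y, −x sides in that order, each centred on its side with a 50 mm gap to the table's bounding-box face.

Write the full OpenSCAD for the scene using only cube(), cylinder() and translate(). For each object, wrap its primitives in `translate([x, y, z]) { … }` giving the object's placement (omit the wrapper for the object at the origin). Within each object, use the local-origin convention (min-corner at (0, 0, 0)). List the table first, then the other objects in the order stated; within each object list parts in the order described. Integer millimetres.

translate([0, 0, 744]) cube([1427, 898, 32]);
translate([67, 67, 0]) cylinder(h = 744, r = 27);
translate([1360, 67, 0]) cylinder(h = 744, r = 27);
translate([67, 831, 0]) cylinder(h = 744, r = 27);
translate([1360, 831, 0]) cylinder(h = 744, r = 27);
translate([505, 420, 776]) {
  cube([30, 58, 2314]);
  translate([387, 0, 0]) cube([30, 58, 2314]);
  translate([30, 0, 253]) cube([357, 58, 34]);
  translate([30, 0, 512]) cube([357, 58, 34]);
  translate([30, 0, 771]) cube([357, 58, 34]);
  translate([30, 0, 1030]) cube([357, 58, 34]);
  translate([30, 0, 1289]) cube([357, 58, 34]);
  translate([30, 0, 1548]) cube([357, 58, 34]);
  translate([30, 0, 1807]) cube([357, 58, 34]);
  translate([30, 0, 2066]) cube([357, 58, 34]);
}
translate([541, -396, 0]) {
  translate([0, 0, 409]) cube([345, 346, 29]);
  translate([14, 14, 0]) cylinder(h = 409, r = 14);
  translate([331, 14, 0]) cylinder(h = 409, r = 14);
  translate([14, 332, 0]) cylinder(h = 409, r = 14);
  translate([331, 332, 0]) cylinder(h = 409, r = 14);
}
translate([-395, 276, 0]) {
  translate([0, 0, 409]) cube([345, 346, 29]);
  translate([14, 14, 0]) cylinder(h = 409, r = 14);
  translate([331, 14, 0]) cylinder(h = 409, r = 14);
  translate([14, 332, 0]) cylinder(h = 409, r = 14);
  translate([331, 332, 0]) cylinder(h = 409, r = 14);
}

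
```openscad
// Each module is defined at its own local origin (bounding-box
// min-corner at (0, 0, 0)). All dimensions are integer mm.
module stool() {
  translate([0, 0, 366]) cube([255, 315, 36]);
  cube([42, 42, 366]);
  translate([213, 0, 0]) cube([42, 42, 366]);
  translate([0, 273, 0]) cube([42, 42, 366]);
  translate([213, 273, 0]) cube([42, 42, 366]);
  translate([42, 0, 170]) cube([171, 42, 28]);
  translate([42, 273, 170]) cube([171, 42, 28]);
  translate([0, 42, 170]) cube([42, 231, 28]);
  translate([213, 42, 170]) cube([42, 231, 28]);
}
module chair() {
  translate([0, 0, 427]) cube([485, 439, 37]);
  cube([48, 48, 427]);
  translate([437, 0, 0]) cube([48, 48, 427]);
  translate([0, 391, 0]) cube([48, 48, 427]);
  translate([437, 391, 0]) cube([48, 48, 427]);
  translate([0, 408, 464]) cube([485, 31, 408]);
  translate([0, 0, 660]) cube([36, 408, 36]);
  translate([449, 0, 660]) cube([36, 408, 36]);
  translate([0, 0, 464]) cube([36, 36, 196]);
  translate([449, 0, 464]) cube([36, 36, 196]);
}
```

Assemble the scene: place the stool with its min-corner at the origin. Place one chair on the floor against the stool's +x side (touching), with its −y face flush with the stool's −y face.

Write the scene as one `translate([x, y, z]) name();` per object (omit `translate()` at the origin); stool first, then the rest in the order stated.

stool();
translate([255, 0, 0]) chair();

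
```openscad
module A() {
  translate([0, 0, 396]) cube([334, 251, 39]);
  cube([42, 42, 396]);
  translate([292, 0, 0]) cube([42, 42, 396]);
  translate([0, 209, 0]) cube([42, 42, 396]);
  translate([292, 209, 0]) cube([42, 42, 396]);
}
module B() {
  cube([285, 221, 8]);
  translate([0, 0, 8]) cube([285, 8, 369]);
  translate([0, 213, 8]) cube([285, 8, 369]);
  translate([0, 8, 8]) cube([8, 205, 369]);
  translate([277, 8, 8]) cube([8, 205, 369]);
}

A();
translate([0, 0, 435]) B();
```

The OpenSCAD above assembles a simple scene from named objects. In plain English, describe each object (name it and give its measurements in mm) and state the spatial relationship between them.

A is a simple wooden stool: a rectangular seat 334 mm (x) by 251 mm (y), 39 mm thick, top face at z = 435 mm, on four square legs, each 42×42 mm in cross-section. The legs rest on z = 0, each flush with a corner of the seat.

B is an open storage box with external size 285×221×377 mm and wall thickness 8 mm (the base is also 8 mm thick). The base covers the whole footprint; the four walls stand on the base, with the y-facing walls full-width and the x-facing walls fitting between their inner faces.

The open box is on top of the stool.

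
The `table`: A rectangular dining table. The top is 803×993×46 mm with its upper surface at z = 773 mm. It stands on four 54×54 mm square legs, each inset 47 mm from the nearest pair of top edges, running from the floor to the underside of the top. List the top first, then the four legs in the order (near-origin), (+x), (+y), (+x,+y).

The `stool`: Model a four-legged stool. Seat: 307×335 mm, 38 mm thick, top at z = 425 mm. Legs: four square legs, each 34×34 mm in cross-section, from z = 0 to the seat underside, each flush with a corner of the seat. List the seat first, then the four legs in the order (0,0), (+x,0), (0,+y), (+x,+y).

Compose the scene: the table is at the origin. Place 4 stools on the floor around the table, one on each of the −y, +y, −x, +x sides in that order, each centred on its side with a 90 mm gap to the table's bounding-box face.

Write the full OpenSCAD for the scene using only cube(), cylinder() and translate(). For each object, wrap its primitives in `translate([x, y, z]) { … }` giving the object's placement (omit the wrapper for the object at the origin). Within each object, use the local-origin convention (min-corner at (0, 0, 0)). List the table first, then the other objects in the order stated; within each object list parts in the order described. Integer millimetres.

translate([0, 0, 727]) cube([803, 993, 46]);
translate([47, 47, 0]) cube([54, 54, 727]);
translate([702, 47, 0]) cube([54, 54, 727]);
translate([47, 892, 0]) cube([54, 54, 727]);
translate([702, 892, 0]) cube([54, 54, 727]);
translate([248, -425, 0]) {
  translate([0, 0, 387]) cube([307, 335, 38]);
  cube([34, 34, 387]);
  translate([273, 0, 0]) cube([34, 34, 387]);
  translate([0, 301, 0]) cube([34, 34, 387]);
  translate([273, 301, 0]) cube([34, 34, 387]);
}
translate([248, 1083, 0]) {
  translate([0, 0, 387]) cube([307, 335, 38]);
  cube([34, 34, 387]);
  translate([273, 0, 0]) cube([34, 34, 387]);
  translate([0, 301, 0]) cube([34, 34, 387]);
  translate([273, 301, 0]) cube([34, 34, 387]);
}
translate([-397, 329, 0]) {
  translate([0, 0, 387]) cube([307, 335, 38]);
  cube([34, 34, 387]);
  translate([273, 0, 0]) cube([34, 34, 387]);
  translate([0, 301, 0]) cube([34, 34, 387]);
  translate([273, 301, 0]) cube([34, 34, 387]);
}
translate([893, 329, 0]) {
  translate([0, 0, 387]) cube([307, 335, 38]);
  cube([34, 34, 387]);
  translate([273, 0, 0]) cube([34, 34, 387]);
  translate([0, 301, 0]) cube([34, 34, 387]);
  translate([273, 301, 0]) cube([34, 34, 387]);
}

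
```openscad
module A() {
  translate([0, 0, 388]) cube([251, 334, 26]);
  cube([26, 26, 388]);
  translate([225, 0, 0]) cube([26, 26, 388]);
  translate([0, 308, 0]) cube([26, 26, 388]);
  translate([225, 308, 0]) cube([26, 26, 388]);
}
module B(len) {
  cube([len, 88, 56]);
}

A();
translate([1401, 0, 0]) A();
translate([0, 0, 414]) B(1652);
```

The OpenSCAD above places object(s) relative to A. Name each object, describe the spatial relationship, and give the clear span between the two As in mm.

Second stool starts at x = 1401; first ends at x = 251; clear span = 1401 − 251 = 1150 mm.

A is a stool. B is a beam. A beam spans the tops of two stools. The clear span between the two stools is 1150 mm.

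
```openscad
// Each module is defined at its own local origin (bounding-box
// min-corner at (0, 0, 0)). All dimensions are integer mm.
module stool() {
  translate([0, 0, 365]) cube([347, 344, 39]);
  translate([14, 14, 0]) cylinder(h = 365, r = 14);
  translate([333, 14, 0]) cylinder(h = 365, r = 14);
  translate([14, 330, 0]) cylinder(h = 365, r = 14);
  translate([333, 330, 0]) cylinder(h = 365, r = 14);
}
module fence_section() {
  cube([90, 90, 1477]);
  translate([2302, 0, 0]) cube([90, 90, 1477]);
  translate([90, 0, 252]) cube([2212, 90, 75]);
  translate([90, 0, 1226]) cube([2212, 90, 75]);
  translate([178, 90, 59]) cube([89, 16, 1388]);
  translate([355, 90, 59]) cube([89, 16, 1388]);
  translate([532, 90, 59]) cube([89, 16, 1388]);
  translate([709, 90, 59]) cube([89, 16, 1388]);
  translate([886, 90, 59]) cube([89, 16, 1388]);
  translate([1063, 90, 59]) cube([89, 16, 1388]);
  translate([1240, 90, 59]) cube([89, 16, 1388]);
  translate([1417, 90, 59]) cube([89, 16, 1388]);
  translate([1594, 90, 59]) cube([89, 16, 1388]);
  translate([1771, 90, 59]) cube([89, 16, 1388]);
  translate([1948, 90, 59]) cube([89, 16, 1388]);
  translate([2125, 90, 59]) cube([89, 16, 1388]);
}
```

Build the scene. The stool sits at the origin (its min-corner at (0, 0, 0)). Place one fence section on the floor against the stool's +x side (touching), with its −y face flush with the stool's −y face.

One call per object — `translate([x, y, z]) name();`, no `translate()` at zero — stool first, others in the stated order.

stool();
translate([347, 0, 0]) fence_section();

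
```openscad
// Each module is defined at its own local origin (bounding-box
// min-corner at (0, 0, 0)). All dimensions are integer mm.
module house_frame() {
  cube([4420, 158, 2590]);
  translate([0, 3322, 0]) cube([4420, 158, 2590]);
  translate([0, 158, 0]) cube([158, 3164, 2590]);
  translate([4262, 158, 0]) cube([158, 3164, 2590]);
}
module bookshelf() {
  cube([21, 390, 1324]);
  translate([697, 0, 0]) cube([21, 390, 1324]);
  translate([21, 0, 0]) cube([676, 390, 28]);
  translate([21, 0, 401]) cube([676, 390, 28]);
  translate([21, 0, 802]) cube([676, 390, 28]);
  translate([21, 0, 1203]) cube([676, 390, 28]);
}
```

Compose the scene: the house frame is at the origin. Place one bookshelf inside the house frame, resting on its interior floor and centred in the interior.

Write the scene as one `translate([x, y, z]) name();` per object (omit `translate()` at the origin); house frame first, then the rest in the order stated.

house_frame();
translate([1851, 1545, 0]) bookshelf();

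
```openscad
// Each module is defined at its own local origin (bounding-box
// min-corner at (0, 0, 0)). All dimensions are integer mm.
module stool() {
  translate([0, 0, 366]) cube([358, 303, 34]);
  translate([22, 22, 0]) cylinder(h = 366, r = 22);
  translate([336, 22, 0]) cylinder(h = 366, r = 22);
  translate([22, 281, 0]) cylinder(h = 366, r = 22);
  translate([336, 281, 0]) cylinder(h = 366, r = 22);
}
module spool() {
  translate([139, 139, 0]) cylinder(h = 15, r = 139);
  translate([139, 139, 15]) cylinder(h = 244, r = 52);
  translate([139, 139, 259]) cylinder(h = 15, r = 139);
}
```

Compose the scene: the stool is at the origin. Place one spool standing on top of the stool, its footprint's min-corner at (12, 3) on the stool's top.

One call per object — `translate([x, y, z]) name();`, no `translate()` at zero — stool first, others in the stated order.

stool();
translate([12, 3, 400]) spool();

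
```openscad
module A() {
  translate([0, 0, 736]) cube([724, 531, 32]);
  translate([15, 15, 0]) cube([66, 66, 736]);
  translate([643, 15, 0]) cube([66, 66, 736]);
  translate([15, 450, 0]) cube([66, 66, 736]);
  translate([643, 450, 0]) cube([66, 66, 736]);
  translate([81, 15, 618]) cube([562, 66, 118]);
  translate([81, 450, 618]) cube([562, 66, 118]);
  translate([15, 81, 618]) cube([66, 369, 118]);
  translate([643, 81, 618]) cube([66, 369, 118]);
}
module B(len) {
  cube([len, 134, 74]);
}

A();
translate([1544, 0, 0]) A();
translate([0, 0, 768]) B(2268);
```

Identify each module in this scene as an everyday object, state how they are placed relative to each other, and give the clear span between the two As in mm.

Second table starts at x = 1544; first ends at x = 724; clear span = 1544 − 724 = 820 mm.

A is a table. B is a beam. A beam spans the tops of two tables. The clear span between the two tables is 820 mm.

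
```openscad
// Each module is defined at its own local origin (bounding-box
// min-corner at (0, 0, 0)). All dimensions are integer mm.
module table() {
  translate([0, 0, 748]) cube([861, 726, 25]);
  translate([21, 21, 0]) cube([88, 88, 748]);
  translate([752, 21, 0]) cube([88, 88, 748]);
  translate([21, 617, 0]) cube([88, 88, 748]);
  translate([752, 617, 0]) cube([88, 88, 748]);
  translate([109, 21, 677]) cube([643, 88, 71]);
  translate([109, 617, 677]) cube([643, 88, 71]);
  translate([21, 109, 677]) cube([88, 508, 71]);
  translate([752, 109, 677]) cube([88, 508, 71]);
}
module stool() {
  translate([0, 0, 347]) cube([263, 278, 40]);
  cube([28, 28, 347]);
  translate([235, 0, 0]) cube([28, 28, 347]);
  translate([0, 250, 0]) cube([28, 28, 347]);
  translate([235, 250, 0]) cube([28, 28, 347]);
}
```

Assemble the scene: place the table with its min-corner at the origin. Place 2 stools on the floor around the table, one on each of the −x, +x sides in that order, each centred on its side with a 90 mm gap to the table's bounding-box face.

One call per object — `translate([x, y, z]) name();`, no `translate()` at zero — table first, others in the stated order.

table();
translate([-353, 224, 0]) stool();
translate([951, 224, 0]) stool();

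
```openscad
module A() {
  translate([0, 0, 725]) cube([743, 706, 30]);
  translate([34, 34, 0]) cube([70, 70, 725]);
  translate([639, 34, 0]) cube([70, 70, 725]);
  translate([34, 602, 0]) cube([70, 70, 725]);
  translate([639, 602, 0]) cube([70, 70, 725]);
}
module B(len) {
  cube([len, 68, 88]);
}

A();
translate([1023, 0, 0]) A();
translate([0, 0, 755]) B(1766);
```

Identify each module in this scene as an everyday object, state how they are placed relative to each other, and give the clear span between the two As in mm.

A is a table. B is a beam. A beam spans the tops of two tables. The clear span between the two tables is 280 mm.

Second table starts at x = 1023; first ends at x = 743; clear span = 1023 − 743 = 280 mm.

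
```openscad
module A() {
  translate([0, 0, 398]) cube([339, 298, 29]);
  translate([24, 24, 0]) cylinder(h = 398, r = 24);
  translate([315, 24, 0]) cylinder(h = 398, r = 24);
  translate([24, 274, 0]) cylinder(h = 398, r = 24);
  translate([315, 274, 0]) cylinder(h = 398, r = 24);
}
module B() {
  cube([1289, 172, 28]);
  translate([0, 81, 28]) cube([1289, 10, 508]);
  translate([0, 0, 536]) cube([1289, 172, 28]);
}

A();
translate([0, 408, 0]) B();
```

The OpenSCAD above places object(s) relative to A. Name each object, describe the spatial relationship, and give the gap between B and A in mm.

A is a stool. B is an I-beam. The I-beam is on the floor beside the stool on its +y side. The gap between the I-beam and the stool is 110 mm.

The I-beam's nearest face is 110 mm from the stool's +y face.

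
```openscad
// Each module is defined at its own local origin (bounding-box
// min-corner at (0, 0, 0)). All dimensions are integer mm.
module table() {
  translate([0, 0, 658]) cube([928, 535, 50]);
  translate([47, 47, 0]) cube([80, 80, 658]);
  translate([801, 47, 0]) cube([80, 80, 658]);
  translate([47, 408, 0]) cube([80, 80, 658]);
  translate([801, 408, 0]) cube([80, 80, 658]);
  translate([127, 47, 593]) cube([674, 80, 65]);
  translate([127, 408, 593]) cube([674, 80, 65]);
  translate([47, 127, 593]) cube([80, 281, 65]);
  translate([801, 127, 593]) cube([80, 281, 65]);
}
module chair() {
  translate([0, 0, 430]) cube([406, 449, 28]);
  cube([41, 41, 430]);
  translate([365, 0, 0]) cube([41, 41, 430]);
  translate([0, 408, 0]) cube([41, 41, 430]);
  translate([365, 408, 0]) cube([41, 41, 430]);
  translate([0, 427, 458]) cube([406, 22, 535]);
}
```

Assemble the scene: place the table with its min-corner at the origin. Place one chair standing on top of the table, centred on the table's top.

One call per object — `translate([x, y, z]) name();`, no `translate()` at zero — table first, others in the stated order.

table();
translate([261, 43, 708]) chair();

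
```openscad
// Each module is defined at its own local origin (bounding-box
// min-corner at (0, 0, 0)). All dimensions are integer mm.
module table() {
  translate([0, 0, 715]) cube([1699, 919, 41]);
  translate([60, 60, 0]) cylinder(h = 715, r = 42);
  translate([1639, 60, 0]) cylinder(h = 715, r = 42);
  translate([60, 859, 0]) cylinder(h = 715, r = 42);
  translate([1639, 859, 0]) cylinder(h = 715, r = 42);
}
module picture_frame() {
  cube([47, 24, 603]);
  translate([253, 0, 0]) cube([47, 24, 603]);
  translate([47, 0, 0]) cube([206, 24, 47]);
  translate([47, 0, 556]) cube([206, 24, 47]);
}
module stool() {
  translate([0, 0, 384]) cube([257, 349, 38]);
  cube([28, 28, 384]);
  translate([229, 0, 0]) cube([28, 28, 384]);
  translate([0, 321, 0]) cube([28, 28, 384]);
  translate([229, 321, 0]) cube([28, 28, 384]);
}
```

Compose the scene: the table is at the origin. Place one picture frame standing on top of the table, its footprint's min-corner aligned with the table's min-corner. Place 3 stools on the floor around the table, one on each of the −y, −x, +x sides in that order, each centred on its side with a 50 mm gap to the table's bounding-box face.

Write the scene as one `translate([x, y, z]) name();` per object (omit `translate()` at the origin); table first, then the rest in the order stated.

table();
translate([0, 0, 756]) picture_frame();
translate([721, -399, 0]) stool();
translate([-307, 285, 0]) stool();
translate([1749, 285, 0]) stool();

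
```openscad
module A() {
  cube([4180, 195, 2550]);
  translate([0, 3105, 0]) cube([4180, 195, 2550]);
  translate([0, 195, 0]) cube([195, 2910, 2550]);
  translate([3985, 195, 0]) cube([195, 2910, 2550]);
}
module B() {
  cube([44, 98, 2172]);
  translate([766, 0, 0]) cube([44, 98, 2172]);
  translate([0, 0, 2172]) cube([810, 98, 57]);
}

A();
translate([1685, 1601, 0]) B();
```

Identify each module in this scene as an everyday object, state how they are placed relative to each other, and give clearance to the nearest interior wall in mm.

Clearances: x = 1490, y = 1406; minimum 1406 mm.

A is a house frame. B is a door frame. The door frame sits inside the house frame, centred. The clearance to the nearest interior wall is 1406 mm.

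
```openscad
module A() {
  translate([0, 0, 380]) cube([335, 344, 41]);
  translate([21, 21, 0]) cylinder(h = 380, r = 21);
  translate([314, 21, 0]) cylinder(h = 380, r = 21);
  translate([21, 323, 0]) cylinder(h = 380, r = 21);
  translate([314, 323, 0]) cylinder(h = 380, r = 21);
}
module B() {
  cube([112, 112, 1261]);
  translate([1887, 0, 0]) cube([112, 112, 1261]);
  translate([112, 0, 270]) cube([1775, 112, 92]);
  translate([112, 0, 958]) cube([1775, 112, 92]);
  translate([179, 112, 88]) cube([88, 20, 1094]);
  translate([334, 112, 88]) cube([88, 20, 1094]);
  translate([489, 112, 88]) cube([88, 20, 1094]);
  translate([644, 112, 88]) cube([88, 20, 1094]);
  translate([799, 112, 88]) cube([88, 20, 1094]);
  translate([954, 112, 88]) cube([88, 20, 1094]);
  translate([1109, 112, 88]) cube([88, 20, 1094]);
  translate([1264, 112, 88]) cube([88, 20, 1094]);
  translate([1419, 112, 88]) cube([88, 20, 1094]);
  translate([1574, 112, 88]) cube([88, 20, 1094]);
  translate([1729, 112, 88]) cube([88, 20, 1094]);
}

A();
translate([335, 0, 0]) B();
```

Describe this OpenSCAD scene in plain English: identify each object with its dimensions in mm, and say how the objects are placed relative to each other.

A is a four-legged stool. The seat is a 335×344×41 mm slab whose top surface is at z = 421 mm; four round legs, each 42 mm in diameter, run from the floor (z = 0) to the underside of the seat, each leg's axis is inset half a diameter from the nearest pair of seat edges (so the leg's bounding box is flush with the corner).

B is a fence section. Two 112×112 mm posts, 1261 mm tall, stand on the floor with a clear span of 1775 mm between their inner faces. Two horizontal rails of 112×92 mm section span the gap between the posts with their undersides at z = 270 mm and z = 958 mm, flush with the posts' −y face. 11 pickets, each 88 mm wide, 20 mm thick and 1094 mm tall, are fixed to the +y face of the rails with their bottoms at z = 88 mm, evenly spaced across the span with equal gaps (rounded down to the nearest mm) at the −x end and between each pair — any rounding remainder accumulates at the +x end.

The fence section is against the stool's +x side, with their −y faces flush.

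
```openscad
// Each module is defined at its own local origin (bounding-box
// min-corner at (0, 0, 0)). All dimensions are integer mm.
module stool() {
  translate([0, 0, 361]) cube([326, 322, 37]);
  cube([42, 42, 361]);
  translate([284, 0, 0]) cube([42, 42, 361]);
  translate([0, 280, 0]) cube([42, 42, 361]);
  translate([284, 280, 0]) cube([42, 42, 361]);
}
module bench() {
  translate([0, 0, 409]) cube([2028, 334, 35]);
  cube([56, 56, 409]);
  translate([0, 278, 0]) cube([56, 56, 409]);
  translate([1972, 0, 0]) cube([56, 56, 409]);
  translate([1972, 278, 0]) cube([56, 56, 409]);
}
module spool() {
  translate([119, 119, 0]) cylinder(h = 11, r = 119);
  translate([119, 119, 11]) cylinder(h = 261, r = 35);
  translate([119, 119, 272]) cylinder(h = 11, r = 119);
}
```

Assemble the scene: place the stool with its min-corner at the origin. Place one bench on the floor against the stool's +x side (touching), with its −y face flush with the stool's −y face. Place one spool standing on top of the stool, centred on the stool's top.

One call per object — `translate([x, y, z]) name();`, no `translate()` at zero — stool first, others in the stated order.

stool();
translate([326, 0, 0]) bench();
translate([44, 42, 398]) spool();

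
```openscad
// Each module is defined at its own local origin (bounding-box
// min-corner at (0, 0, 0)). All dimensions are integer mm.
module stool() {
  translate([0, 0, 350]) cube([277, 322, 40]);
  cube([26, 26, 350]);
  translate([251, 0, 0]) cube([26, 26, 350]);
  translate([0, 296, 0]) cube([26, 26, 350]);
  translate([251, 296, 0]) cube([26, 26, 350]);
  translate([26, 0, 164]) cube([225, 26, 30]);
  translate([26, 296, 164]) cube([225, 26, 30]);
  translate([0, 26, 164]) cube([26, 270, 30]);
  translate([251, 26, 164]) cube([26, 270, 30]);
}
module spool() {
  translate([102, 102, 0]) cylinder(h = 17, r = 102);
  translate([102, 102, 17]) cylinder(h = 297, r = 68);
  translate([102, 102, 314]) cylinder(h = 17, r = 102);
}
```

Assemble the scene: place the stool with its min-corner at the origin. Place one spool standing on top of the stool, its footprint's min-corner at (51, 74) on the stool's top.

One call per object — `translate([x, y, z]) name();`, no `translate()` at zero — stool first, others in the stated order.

stool();
translate([51, 74, 390]) spool();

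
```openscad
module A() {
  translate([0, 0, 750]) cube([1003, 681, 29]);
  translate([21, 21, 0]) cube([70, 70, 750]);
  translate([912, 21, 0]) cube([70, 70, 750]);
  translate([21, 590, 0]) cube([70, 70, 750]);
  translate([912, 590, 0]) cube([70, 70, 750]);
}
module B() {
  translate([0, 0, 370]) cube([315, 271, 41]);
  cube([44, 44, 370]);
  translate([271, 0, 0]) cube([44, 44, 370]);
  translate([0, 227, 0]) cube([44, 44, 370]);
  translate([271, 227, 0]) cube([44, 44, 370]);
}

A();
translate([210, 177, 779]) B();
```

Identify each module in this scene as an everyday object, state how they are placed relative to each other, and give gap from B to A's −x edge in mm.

The stool's min-x is at 210; the table's min-x is 0; gap = 210 mm.

A is a table. B is a stool. The stool is on top of the table. The gap from the stool to the table's −x edge is 210 mm.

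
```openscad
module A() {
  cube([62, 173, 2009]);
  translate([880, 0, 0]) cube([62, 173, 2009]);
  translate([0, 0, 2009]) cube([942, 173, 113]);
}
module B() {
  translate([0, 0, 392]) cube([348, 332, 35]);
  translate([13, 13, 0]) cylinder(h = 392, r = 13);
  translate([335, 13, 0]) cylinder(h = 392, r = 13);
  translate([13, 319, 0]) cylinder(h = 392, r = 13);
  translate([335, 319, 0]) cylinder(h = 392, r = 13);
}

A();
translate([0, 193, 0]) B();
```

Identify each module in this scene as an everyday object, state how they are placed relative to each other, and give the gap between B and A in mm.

The stool's nearest face is 20 mm from the door frame's +y face.

A is a door frame. B is a stool. The stool is on the floor beside the door frame on its +y side. The gap between the stool and the door frame is 20 mm.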